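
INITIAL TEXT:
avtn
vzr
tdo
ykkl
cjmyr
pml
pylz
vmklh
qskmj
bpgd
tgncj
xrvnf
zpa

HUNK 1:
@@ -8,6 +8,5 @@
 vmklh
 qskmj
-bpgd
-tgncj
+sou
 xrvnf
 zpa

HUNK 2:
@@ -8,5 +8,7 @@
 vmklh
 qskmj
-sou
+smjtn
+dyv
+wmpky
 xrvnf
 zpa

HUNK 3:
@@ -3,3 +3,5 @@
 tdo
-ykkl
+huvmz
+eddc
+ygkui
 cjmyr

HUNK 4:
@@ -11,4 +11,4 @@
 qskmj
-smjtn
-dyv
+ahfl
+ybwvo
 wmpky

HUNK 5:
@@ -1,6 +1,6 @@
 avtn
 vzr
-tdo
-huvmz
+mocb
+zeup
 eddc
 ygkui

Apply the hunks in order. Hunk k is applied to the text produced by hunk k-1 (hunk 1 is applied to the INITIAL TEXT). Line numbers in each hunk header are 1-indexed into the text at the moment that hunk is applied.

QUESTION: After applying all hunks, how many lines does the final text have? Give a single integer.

Hunk 1: at line 8 remove [bpgd,tgncj] add [sou] -> 12 lines: avtn vzr tdo ykkl cjmyr pml pylz vmklh qskmj sou xrvnf zpa
Hunk 2: at line 8 remove [sou] add [smjtn,dyv,wmpky] -> 14 lines: avtn vzr tdo ykkl cjmyr pml pylz vmklh qskmj smjtn dyv wmpky xrvnf zpa
Hunk 3: at line 3 remove [ykkl] add [huvmz,eddc,ygkui] -> 16 lines: avtn vzr tdo huvmz eddc ygkui cjmyr pml pylz vmklh qskmj smjtn dyv wmpky xrvnf zpa
Hunk 4: at line 11 remove [smjtn,dyv] add [ahfl,ybwvo] -> 16 lines: avtn vzr tdo huvmz eddc ygkui cjmyr pml pylz vmklh qskmj ahfl ybwvo wmpky xrvnf zpa
Hunk 5: at line 1 remove [tdo,huvmz] add [mocb,zeup] -> 16 lines: avtn vzr mocb zeup eddc ygkui cjmyr pml pylz vmklh qskmj ahfl ybwvo wmpky xrvnf zpa
Final line count: 16

Answer: 16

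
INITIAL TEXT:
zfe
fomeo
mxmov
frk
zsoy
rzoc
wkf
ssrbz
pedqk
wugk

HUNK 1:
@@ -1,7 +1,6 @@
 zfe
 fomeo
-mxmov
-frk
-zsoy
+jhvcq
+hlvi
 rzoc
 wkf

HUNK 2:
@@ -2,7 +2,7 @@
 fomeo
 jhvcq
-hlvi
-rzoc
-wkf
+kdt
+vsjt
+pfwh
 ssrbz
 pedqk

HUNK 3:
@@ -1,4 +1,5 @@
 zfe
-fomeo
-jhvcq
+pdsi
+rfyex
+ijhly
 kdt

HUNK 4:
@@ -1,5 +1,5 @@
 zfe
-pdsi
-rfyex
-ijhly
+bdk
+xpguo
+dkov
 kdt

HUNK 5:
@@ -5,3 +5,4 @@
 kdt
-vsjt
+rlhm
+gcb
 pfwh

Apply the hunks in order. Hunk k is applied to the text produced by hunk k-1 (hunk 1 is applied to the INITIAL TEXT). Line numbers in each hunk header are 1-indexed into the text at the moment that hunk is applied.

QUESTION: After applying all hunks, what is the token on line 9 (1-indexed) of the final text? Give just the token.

Answer: ssrbz

Derivation:
Hunk 1: at line 1 remove [mxmov,frk,zsoy] add [jhvcq,hlvi] -> 9 lines: zfe fomeo jhvcq hlvi rzoc wkf ssrbz pedqk wugk
Hunk 2: at line 2 remove [hlvi,rzoc,wkf] add [kdt,vsjt,pfwh] -> 9 lines: zfe fomeo jhvcq kdt vsjt pfwh ssrbz pedqk wugk
Hunk 3: at line 1 remove [fomeo,jhvcq] add [pdsi,rfyex,ijhly] -> 10 lines: zfe pdsi rfyex ijhly kdt vsjt pfwh ssrbz pedqk wugk
Hunk 4: at line 1 remove [pdsi,rfyex,ijhly] add [bdk,xpguo,dkov] -> 10 lines: zfe bdk xpguo dkov kdt vsjt pfwh ssrbz pedqk wugk
Hunk 5: at line 5 remove [vsjt] add [rlhm,gcb] -> 11 lines: zfe bdk xpguo dkov kdt rlhm gcb pfwh ssrbz pedqk wugk
Final line 9: ssrbz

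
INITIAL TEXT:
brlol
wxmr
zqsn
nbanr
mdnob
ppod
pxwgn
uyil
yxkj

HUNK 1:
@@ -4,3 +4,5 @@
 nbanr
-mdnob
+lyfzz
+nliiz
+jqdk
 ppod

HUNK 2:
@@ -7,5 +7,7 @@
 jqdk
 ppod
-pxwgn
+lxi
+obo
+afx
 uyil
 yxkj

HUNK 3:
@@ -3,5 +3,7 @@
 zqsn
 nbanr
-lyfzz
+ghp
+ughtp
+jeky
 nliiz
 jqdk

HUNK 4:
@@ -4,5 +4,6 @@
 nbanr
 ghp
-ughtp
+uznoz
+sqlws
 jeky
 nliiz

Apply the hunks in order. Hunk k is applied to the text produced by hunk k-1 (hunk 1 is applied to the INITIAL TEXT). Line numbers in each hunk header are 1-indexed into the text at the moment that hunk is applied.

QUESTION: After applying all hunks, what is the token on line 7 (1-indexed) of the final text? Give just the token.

Answer: sqlws

Derivation:
Hunk 1: at line 4 remove [mdnob] add [lyfzz,nliiz,jqdk] -> 11 lines: brlol wxmr zqsn nbanr lyfzz nliiz jqdk ppod pxwgn uyil yxkj
Hunk 2: at line 7 remove [pxwgn] add [lxi,obo,afx] -> 13 lines: brlol wxmr zqsn nbanr lyfzz nliiz jqdk ppod lxi obo afx uyil yxkj
Hunk 3: at line 3 remove [lyfzz] add [ghp,ughtp,jeky] -> 15 lines: brlol wxmr zqsn nbanr ghp ughtp jeky nliiz jqdk ppod lxi obo afx uyil yxkj
Hunk 4: at line 4 remove [ughtp] add [uznoz,sqlws] -> 16 lines: brlol wxmr zqsn nbanr ghp uznoz sqlws jeky nliiz jqdk ppod lxi obo afx uyil yxkj
Final line 7: sqlws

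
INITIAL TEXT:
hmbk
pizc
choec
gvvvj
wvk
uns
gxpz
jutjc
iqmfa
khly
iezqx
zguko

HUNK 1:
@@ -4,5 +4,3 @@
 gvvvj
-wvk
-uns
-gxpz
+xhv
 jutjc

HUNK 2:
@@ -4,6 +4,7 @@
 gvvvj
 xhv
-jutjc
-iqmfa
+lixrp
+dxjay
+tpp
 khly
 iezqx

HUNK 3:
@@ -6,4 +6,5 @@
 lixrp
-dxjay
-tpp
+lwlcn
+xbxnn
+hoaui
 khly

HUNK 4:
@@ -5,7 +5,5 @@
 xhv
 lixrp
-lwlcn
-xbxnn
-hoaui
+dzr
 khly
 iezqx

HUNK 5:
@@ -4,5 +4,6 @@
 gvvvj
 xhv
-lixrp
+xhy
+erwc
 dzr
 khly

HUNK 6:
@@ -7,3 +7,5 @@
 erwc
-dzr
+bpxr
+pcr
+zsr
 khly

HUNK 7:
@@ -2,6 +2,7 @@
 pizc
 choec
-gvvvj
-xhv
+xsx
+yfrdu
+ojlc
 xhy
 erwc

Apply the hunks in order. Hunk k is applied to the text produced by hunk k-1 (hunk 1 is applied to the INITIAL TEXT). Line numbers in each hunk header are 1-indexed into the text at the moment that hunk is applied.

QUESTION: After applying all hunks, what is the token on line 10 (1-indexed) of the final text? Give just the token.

Answer: pcr

Derivation:
Hunk 1: at line 4 remove [wvk,uns,gxpz] add [xhv] -> 10 lines: hmbk pizc choec gvvvj xhv jutjc iqmfa khly iezqx zguko
Hunk 2: at line 4 remove [jutjc,iqmfa] add [lixrp,dxjay,tpp] -> 11 lines: hmbk pizc choec gvvvj xhv lixrp dxjay tpp khly iezqx zguko
Hunk 3: at line 6 remove [dxjay,tpp] add [lwlcn,xbxnn,hoaui] -> 12 lines: hmbk pizc choec gvvvj xhv lixrp lwlcn xbxnn hoaui khly iezqx zguko
Hunk 4: at line 5 remove [lwlcn,xbxnn,hoaui] add [dzr] -> 10 lines: hmbk pizc choec gvvvj xhv lixrp dzr khly iezqx zguko
Hunk 5: at line 4 remove [lixrp] add [xhy,erwc] -> 11 lines: hmbk pizc choec gvvvj xhv xhy erwc dzr khly iezqx zguko
Hunk 6: at line 7 remove [dzr] add [bpxr,pcr,zsr] -> 13 lines: hmbk pizc choec gvvvj xhv xhy erwc bpxr pcr zsr khly iezqx zguko
Hunk 7: at line 2 remove [gvvvj,xhv] add [xsx,yfrdu,ojlc] -> 14 lines: hmbk pizc choec xsx yfrdu ojlc xhy erwc bpxr pcr zsr khly iezqx zguko
Final line 10: pcr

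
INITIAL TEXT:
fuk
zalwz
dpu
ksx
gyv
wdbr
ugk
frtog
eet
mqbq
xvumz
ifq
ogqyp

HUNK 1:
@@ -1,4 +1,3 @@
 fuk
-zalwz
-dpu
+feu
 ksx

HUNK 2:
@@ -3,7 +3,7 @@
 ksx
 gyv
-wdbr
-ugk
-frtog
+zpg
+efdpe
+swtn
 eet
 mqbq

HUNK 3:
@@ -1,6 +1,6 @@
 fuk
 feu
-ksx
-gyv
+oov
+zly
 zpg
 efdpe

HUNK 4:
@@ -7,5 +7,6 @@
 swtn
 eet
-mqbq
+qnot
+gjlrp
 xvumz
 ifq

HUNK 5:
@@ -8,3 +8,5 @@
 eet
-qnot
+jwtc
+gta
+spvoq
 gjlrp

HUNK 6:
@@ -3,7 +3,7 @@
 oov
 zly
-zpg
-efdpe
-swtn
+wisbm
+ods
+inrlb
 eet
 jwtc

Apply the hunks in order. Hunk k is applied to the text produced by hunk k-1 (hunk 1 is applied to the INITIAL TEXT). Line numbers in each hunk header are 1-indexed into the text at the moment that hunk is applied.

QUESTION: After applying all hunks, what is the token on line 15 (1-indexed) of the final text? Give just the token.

Answer: ogqyp

Derivation:
Hunk 1: at line 1 remove [zalwz,dpu] add [feu] -> 12 lines: fuk feu ksx gyv wdbr ugk frtog eet mqbq xvumz ifq ogqyp
Hunk 2: at line 3 remove [wdbr,ugk,frtog] add [zpg,efdpe,swtn] -> 12 lines: fuk feu ksx gyv zpg efdpe swtn eet mqbq xvumz ifq ogqyp
Hunk 3: at line 1 remove [ksx,gyv] add [oov,zly] -> 12 lines: fuk feu oov zly zpg efdpe swtn eet mqbq xvumz ifq ogqyp
Hunk 4: at line 7 remove [mqbq] add [qnot,gjlrp] -> 13 lines: fuk feu oov zly zpg efdpe swtn eet qnot gjlrp xvumz ifq ogqyp
Hunk 5: at line 8 remove [qnot] add [jwtc,gta,spvoq] -> 15 lines: fuk feu oov zly zpg efdpe swtn eet jwtc gta spvoq gjlrp xvumz ifq ogqyp
Hunk 6: at line 3 remove [zpg,efdpe,swtn] add [wisbm,ods,inrlb] -> 15 lines: fuk feu oov zly wisbm ods inrlb eet jwtc gta spvoq gjlrp xvumz ifq ogqyp
Final line 15: ogqyp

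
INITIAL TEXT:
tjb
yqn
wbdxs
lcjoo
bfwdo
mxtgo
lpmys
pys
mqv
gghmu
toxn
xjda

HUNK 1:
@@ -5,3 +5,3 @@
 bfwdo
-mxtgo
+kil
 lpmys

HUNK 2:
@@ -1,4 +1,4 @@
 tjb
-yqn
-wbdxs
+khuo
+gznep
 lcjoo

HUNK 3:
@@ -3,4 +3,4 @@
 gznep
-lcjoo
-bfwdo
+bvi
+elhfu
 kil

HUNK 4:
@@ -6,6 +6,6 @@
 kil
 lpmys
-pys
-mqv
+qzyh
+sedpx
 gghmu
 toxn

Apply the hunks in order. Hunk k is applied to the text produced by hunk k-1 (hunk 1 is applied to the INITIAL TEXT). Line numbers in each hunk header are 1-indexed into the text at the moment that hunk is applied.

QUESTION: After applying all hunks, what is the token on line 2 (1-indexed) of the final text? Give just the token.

Hunk 1: at line 5 remove [mxtgo] add [kil] -> 12 lines: tjb yqn wbdxs lcjoo bfwdo kil lpmys pys mqv gghmu toxn xjda
Hunk 2: at line 1 remove [yqn,wbdxs] add [khuo,gznep] -> 12 lines: tjb khuo gznep lcjoo bfwdo kil lpmys pys mqv gghmu toxn xjda
Hunk 3: at line 3 remove [lcjoo,bfwdo] add [bvi,elhfu] -> 12 lines: tjb khuo gznep bvi elhfu kil lpmys pys mqv gghmu toxn xjda
Hunk 4: at line 6 remove [pys,mqv] add [qzyh,sedpx] -> 12 lines: tjb khuo gznep bvi elhfu kil lpmys qzyh sedpx gghmu toxn xjda
Final line 2: khuo

Answer: khuo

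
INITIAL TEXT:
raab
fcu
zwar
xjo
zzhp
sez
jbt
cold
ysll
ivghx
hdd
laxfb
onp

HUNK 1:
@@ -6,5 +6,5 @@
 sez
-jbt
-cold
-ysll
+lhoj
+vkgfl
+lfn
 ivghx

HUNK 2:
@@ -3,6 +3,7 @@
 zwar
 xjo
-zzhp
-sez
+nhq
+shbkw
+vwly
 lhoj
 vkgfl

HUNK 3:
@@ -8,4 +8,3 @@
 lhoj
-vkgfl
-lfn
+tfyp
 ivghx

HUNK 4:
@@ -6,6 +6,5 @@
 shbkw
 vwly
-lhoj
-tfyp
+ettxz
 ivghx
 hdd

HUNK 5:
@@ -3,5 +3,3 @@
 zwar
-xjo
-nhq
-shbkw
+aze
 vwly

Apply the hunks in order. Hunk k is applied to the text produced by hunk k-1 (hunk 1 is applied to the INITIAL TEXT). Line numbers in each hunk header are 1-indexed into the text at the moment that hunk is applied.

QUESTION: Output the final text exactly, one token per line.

Hunk 1: at line 6 remove [jbt,cold,ysll] add [lhoj,vkgfl,lfn] -> 13 lines: raab fcu zwar xjo zzhp sez lhoj vkgfl lfn ivghx hdd laxfb onp
Hunk 2: at line 3 remove [zzhp,sez] add [nhq,shbkw,vwly] -> 14 lines: raab fcu zwar xjo nhq shbkw vwly lhoj vkgfl lfn ivghx hdd laxfb onp
Hunk 3: at line 8 remove [vkgfl,lfn] add [tfyp] -> 13 lines: raab fcu zwar xjo nhq shbkw vwly lhoj tfyp ivghx hdd laxfb onp
Hunk 4: at line 6 remove [lhoj,tfyp] add [ettxz] -> 12 lines: raab fcu zwar xjo nhq shbkw vwly ettxz ivghx hdd laxfb onp
Hunk 5: at line 3 remove [xjo,nhq,shbkw] add [aze] -> 10 lines: raab fcu zwar aze vwly ettxz ivghx hdd laxfb onp

Answer: raab
fcu
zwar
aze
vwly
ettxz
ivghx
hdd
laxfb
onp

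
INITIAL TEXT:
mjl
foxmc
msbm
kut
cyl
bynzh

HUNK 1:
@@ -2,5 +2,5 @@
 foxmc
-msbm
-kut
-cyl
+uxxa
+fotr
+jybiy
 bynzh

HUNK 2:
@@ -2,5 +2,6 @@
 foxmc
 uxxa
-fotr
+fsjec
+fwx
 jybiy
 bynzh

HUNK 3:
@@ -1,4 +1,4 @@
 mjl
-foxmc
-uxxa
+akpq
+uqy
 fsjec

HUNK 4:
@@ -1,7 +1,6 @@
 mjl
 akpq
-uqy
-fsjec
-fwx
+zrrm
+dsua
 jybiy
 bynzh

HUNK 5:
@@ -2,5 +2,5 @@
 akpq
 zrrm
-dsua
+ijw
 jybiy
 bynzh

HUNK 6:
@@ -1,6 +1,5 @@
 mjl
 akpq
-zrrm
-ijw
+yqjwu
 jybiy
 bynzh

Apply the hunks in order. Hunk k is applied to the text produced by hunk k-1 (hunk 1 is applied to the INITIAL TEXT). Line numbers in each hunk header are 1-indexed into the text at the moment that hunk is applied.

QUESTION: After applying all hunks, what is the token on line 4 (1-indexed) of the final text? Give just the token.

Answer: jybiy

Derivation:
Hunk 1: at line 2 remove [msbm,kut,cyl] add [uxxa,fotr,jybiy] -> 6 lines: mjl foxmc uxxa fotr jybiy bynzh
Hunk 2: at line 2 remove [fotr] add [fsjec,fwx] -> 7 lines: mjl foxmc uxxa fsjec fwx jybiy bynzh
Hunk 3: at line 1 remove [foxmc,uxxa] add [akpq,uqy] -> 7 lines: mjl akpq uqy fsjec fwx jybiy bynzh
Hunk 4: at line 1 remove [uqy,fsjec,fwx] add [zrrm,dsua] -> 6 lines: mjl akpq zrrm dsua jybiy bynzh
Hunk 5: at line 2 remove [dsua] add [ijw] -> 6 lines: mjl akpq zrrm ijw jybiy bynzh
Hunk 6: at line 1 remove [zrrm,ijw] add [yqjwu] -> 5 lines: mjl akpq yqjwu jybiy bynzh
Final line 4: jybiy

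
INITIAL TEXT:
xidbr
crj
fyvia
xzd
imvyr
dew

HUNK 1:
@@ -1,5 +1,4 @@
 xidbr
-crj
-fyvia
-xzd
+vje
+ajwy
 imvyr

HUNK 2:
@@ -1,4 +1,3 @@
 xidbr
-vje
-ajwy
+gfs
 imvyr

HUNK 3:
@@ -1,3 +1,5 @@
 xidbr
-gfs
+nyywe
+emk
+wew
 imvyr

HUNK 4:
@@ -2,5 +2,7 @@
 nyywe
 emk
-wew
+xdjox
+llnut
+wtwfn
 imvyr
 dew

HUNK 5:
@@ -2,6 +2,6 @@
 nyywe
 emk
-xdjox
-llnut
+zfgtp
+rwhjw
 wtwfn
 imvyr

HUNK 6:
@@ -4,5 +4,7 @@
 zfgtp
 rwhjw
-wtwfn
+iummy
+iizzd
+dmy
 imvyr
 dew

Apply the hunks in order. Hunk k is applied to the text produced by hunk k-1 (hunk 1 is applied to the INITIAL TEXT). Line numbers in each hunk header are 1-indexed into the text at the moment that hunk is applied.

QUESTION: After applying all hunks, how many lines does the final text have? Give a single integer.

Answer: 10

Derivation:
Hunk 1: at line 1 remove [crj,fyvia,xzd] add [vje,ajwy] -> 5 lines: xidbr vje ajwy imvyr dew
Hunk 2: at line 1 remove [vje,ajwy] add [gfs] -> 4 lines: xidbr gfs imvyr dew
Hunk 3: at line 1 remove [gfs] add [nyywe,emk,wew] -> 6 lines: xidbr nyywe emk wew imvyr dew
Hunk 4: at line 2 remove [wew] add [xdjox,llnut,wtwfn] -> 8 lines: xidbr nyywe emk xdjox llnut wtwfn imvyr dew
Hunk 5: at line 2 remove [xdjox,llnut] add [zfgtp,rwhjw] -> 8 lines: xidbr nyywe emk zfgtp rwhjw wtwfn imvyr dew
Hunk 6: at line 4 remove [wtwfn] add [iummy,iizzd,dmy] -> 10 lines: xidbr nyywe emk zfgtp rwhjw iummy iizzd dmy imvyr dew
Final line count: 10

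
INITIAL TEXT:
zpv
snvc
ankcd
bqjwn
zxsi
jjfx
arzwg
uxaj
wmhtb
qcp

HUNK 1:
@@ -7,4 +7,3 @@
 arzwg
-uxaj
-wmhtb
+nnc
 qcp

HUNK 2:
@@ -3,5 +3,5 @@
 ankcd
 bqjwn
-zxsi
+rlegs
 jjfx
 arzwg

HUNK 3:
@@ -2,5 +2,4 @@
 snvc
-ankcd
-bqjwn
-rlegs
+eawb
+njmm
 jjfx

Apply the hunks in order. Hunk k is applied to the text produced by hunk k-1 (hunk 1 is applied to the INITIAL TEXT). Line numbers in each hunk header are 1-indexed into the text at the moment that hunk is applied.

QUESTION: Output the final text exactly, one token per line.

Hunk 1: at line 7 remove [uxaj,wmhtb] add [nnc] -> 9 lines: zpv snvc ankcd bqjwn zxsi jjfx arzwg nnc qcp
Hunk 2: at line 3 remove [zxsi] add [rlegs] -> 9 lines: zpv snvc ankcd bqjwn rlegs jjfx arzwg nnc qcp
Hunk 3: at line 2 remove [ankcd,bqjwn,rlegs] add [eawb,njmm] -> 8 lines: zpv snvc eawb njmm jjfx arzwg nnc qcp

Answer: zpv
snvc
eawb
njmm
jjfx
arzwg
nnc
qcp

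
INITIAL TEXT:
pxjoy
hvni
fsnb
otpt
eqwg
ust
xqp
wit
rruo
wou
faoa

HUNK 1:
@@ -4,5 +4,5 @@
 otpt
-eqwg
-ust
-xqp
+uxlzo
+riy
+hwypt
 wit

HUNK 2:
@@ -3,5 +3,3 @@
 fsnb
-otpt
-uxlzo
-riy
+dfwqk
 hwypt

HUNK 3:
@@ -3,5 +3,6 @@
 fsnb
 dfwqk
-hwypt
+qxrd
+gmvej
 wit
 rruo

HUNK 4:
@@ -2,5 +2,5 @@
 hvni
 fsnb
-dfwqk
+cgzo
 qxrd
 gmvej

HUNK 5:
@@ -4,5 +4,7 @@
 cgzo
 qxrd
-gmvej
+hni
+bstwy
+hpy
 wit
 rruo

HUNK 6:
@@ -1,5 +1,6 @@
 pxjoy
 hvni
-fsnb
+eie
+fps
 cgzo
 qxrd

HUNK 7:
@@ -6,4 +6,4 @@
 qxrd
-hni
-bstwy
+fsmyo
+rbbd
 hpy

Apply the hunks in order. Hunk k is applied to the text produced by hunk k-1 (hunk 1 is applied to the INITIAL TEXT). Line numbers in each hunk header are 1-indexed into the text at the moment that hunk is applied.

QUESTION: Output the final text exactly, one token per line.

Answer: pxjoy
hvni
eie
fps
cgzo
qxrd
fsmyo
rbbd
hpy
wit
rruo
wou
faoa

Derivation:
Hunk 1: at line 4 remove [eqwg,ust,xqp] add [uxlzo,riy,hwypt] -> 11 lines: pxjoy hvni fsnb otpt uxlzo riy hwypt wit rruo wou faoa
Hunk 2: at line 3 remove [otpt,uxlzo,riy] add [dfwqk] -> 9 lines: pxjoy hvni fsnb dfwqk hwypt wit rruo wou faoa
Hunk 3: at line 3 remove [hwypt] add [qxrd,gmvej] -> 10 lines: pxjoy hvni fsnb dfwqk qxrd gmvej wit rruo wou faoa
Hunk 4: at line 2 remove [dfwqk] add [cgzo] -> 10 lines: pxjoy hvni fsnb cgzo qxrd gmvej wit rruo wou faoa
Hunk 5: at line 4 remove [gmvej] add [hni,bstwy,hpy] -> 12 lines: pxjoy hvni fsnb cgzo qxrd hni bstwy hpy wit rruo wou faoa
Hunk 6: at line 1 remove [fsnb] add [eie,fps] -> 13 lines: pxjoy hvni eie fps cgzo qxrd hni bstwy hpy wit rruo wou faoa
Hunk 7: at line 6 remove [hni,bstwy] add [fsmyo,rbbd] -> 13 lines: pxjoy hvni eie fps cgzo qxrd fsmyo rbbd hpy wit rruo wou faoa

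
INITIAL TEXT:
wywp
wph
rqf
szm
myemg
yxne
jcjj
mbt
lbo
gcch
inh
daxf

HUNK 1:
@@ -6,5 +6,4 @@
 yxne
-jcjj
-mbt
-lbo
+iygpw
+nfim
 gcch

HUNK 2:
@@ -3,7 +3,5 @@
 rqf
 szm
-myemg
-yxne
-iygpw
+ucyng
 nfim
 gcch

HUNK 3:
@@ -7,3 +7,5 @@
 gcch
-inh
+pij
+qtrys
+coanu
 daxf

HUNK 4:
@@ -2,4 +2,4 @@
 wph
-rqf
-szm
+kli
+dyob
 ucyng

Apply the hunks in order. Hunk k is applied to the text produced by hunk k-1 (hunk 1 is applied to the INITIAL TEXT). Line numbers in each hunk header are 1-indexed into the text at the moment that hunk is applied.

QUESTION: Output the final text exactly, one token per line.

Hunk 1: at line 6 remove [jcjj,mbt,lbo] add [iygpw,nfim] -> 11 lines: wywp wph rqf szm myemg yxne iygpw nfim gcch inh daxf
Hunk 2: at line 3 remove [myemg,yxne,iygpw] add [ucyng] -> 9 lines: wywp wph rqf szm ucyng nfim gcch inh daxf
Hunk 3: at line 7 remove [inh] add [pij,qtrys,coanu] -> 11 lines: wywp wph rqf szm ucyng nfim gcch pij qtrys coanu daxf
Hunk 4: at line 2 remove [rqf,szm] add [kli,dyob] -> 11 lines: wywp wph kli dyob ucyng nfim gcch pij qtrys coanu daxf

Answer: wywp
wph
kli
dyob
ucyng
nfim
gcch
pij
qtrys
coanu
daxf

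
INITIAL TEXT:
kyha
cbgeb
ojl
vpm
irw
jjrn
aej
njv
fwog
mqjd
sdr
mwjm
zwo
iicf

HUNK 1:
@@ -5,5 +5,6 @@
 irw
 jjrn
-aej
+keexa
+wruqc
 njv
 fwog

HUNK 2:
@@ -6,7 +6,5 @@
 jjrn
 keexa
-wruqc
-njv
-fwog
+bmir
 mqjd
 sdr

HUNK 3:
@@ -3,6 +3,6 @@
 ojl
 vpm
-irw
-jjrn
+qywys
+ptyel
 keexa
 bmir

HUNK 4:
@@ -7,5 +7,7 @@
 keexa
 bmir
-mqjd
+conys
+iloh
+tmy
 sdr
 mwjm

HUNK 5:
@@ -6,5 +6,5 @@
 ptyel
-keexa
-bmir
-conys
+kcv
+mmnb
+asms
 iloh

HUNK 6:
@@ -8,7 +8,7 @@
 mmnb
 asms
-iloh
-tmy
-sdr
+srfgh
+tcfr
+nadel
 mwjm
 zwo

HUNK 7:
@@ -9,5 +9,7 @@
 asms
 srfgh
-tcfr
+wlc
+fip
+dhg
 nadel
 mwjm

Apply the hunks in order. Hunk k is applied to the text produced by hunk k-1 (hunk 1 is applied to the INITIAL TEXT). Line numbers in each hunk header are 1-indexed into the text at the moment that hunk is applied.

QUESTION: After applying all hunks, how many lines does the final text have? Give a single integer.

Hunk 1: at line 5 remove [aej] add [keexa,wruqc] -> 15 lines: kyha cbgeb ojl vpm irw jjrn keexa wruqc njv fwog mqjd sdr mwjm zwo iicf
Hunk 2: at line 6 remove [wruqc,njv,fwog] add [bmir] -> 13 lines: kyha cbgeb ojl vpm irw jjrn keexa bmir mqjd sdr mwjm zwo iicf
Hunk 3: at line 3 remove [irw,jjrn] add [qywys,ptyel] -> 13 lines: kyha cbgeb ojl vpm qywys ptyel keexa bmir mqjd sdr mwjm zwo iicf
Hunk 4: at line 7 remove [mqjd] add [conys,iloh,tmy] -> 15 lines: kyha cbgeb ojl vpm qywys ptyel keexa bmir conys iloh tmy sdr mwjm zwo iicf
Hunk 5: at line 6 remove [keexa,bmir,conys] add [kcv,mmnb,asms] -> 15 lines: kyha cbgeb ojl vpm qywys ptyel kcv mmnb asms iloh tmy sdr mwjm zwo iicf
Hunk 6: at line 8 remove [iloh,tmy,sdr] add [srfgh,tcfr,nadel] -> 15 lines: kyha cbgeb ojl vpm qywys ptyel kcv mmnb asms srfgh tcfr nadel mwjm zwo iicf
Hunk 7: at line 9 remove [tcfr] add [wlc,fip,dhg] -> 17 lines: kyha cbgeb ojl vpm qywys ptyel kcv mmnb asms srfgh wlc fip dhg nadel mwjm zwo iicf
Final line count: 17

Answer: 17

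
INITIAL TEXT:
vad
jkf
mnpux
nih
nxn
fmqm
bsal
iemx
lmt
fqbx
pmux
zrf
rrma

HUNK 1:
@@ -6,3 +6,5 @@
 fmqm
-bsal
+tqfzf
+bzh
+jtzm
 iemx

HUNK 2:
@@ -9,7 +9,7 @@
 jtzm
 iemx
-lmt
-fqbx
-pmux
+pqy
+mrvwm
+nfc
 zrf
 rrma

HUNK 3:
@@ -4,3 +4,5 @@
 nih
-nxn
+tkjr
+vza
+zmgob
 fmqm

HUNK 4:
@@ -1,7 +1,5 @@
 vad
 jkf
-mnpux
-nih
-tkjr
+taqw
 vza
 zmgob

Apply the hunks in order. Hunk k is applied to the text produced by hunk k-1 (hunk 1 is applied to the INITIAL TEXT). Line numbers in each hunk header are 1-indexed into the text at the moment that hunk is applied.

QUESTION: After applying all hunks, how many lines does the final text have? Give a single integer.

Hunk 1: at line 6 remove [bsal] add [tqfzf,bzh,jtzm] -> 15 lines: vad jkf mnpux nih nxn fmqm tqfzf bzh jtzm iemx lmt fqbx pmux zrf rrma
Hunk 2: at line 9 remove [lmt,fqbx,pmux] add [pqy,mrvwm,nfc] -> 15 lines: vad jkf mnpux nih nxn fmqm tqfzf bzh jtzm iemx pqy mrvwm nfc zrf rrma
Hunk 3: at line 4 remove [nxn] add [tkjr,vza,zmgob] -> 17 lines: vad jkf mnpux nih tkjr vza zmgob fmqm tqfzf bzh jtzm iemx pqy mrvwm nfc zrf rrma
Hunk 4: at line 1 remove [mnpux,nih,tkjr] add [taqw] -> 15 lines: vad jkf taqw vza zmgob fmqm tqfzf bzh jtzm iemx pqy mrvwm nfc zrf rrma
Final line count: 15

Answer: 15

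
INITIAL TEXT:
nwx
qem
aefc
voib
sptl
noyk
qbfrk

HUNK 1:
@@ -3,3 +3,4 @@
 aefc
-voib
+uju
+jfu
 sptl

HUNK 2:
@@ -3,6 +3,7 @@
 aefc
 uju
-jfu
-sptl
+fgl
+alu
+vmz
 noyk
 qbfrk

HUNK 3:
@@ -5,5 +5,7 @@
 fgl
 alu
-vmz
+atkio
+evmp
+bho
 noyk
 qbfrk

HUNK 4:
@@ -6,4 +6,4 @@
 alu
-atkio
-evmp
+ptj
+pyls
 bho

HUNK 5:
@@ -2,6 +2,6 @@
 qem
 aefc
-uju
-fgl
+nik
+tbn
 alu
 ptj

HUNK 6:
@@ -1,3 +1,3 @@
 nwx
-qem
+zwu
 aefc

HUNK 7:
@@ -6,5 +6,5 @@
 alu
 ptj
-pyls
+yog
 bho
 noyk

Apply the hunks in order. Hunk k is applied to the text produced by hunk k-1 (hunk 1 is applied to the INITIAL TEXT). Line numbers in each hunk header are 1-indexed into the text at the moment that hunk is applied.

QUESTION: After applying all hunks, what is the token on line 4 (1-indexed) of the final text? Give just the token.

Hunk 1: at line 3 remove [voib] add [uju,jfu] -> 8 lines: nwx qem aefc uju jfu sptl noyk qbfrk
Hunk 2: at line 3 remove [jfu,sptl] add [fgl,alu,vmz] -> 9 lines: nwx qem aefc uju fgl alu vmz noyk qbfrk
Hunk 3: at line 5 remove [vmz] add [atkio,evmp,bho] -> 11 lines: nwx qem aefc uju fgl alu atkio evmp bho noyk qbfrk
Hunk 4: at line 6 remove [atkio,evmp] add [ptj,pyls] -> 11 lines: nwx qem aefc uju fgl alu ptj pyls bho noyk qbfrk
Hunk 5: at line 2 remove [uju,fgl] add [nik,tbn] -> 11 lines: nwx qem aefc nik tbn alu ptj pyls bho noyk qbfrk
Hunk 6: at line 1 remove [qem] add [zwu] -> 11 lines: nwx zwu aefc nik tbn alu ptj pyls bho noyk qbfrk
Hunk 7: at line 6 remove [pyls] add [yog] -> 11 lines: nwx zwu aefc nik tbn alu ptj yog bho noyk qbfrk
Final line 4: nik

Answer: nik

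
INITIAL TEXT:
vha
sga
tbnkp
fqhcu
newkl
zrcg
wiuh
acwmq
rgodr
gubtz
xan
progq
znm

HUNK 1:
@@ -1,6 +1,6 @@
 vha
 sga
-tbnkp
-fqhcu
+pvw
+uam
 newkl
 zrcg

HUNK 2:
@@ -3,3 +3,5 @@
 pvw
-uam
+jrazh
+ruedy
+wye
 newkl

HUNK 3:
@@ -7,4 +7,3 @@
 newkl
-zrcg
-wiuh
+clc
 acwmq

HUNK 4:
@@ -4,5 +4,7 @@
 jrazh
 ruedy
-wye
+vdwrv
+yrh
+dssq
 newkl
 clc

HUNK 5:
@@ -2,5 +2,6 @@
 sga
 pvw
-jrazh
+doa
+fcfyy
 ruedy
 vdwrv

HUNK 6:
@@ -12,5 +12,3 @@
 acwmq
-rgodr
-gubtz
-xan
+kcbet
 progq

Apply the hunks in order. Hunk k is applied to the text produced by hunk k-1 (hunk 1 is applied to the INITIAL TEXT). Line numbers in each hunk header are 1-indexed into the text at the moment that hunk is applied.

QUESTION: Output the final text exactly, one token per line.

Hunk 1: at line 1 remove [tbnkp,fqhcu] add [pvw,uam] -> 13 lines: vha sga pvw uam newkl zrcg wiuh acwmq rgodr gubtz xan progq znm
Hunk 2: at line 3 remove [uam] add [jrazh,ruedy,wye] -> 15 lines: vha sga pvw jrazh ruedy wye newkl zrcg wiuh acwmq rgodr gubtz xan progq znm
Hunk 3: at line 7 remove [zrcg,wiuh] add [clc] -> 14 lines: vha sga pvw jrazh ruedy wye newkl clc acwmq rgodr gubtz xan progq znm
Hunk 4: at line 4 remove [wye] add [vdwrv,yrh,dssq] -> 16 lines: vha sga pvw jrazh ruedy vdwrv yrh dssq newkl clc acwmq rgodr gubtz xan progq znm
Hunk 5: at line 2 remove [jrazh] add [doa,fcfyy] -> 17 lines: vha sga pvw doa fcfyy ruedy vdwrv yrh dssq newkl clc acwmq rgodr gubtz xan progq znm
Hunk 6: at line 12 remove [rgodr,gubtz,xan] add [kcbet] -> 15 lines: vha sga pvw doa fcfyy ruedy vdwrv yrh dssq newkl clc acwmq kcbet progq znm

Answer: vha
sga
pvw
doa
fcfyy
ruedy
vdwrv
yrh
dssq
newkl
clc
acwmq
kcbet
progq
znm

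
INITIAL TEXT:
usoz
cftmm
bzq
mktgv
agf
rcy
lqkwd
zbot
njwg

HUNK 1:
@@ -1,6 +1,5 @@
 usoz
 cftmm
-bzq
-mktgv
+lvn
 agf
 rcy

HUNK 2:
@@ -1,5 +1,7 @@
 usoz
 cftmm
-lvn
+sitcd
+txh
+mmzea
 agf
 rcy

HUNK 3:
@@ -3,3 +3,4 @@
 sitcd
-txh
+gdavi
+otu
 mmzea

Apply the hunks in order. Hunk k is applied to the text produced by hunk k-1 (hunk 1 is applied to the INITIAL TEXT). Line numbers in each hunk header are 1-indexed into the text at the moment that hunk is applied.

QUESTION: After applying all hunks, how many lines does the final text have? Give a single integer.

Hunk 1: at line 1 remove [bzq,mktgv] add [lvn] -> 8 lines: usoz cftmm lvn agf rcy lqkwd zbot njwg
Hunk 2: at line 1 remove [lvn] add [sitcd,txh,mmzea] -> 10 lines: usoz cftmm sitcd txh mmzea agf rcy lqkwd zbot njwg
Hunk 3: at line 3 remove [txh] add [gdavi,otu] -> 11 lines: usoz cftmm sitcd gdavi otu mmzea agf rcy lqkwd zbot njwg
Final line count: 11

Answer: 11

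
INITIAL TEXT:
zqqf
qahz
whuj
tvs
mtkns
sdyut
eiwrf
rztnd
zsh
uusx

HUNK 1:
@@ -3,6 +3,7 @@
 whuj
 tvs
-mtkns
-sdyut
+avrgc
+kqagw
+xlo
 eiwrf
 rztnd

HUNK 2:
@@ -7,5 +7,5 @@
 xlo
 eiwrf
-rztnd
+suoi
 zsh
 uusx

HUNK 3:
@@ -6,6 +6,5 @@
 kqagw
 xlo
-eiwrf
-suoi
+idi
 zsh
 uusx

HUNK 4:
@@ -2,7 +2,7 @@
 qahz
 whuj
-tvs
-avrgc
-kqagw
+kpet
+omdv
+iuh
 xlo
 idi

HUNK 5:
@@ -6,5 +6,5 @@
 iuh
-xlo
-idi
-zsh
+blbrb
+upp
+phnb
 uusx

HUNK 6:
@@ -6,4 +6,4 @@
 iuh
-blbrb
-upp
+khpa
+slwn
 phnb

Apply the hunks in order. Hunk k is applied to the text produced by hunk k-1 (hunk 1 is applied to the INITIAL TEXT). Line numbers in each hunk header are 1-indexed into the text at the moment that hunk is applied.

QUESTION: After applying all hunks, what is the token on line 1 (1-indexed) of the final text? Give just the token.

Answer: zqqf

Derivation:
Hunk 1: at line 3 remove [mtkns,sdyut] add [avrgc,kqagw,xlo] -> 11 lines: zqqf qahz whuj tvs avrgc kqagw xlo eiwrf rztnd zsh uusx
Hunk 2: at line 7 remove [rztnd] add [suoi] -> 11 lines: zqqf qahz whuj tvs avrgc kqagw xlo eiwrf suoi zsh uusx
Hunk 3: at line 6 remove [eiwrf,suoi] add [idi] -> 10 lines: zqqf qahz whuj tvs avrgc kqagw xlo idi zsh uusx
Hunk 4: at line 2 remove [tvs,avrgc,kqagw] add [kpet,omdv,iuh] -> 10 lines: zqqf qahz whuj kpet omdv iuh xlo idi zsh uusx
Hunk 5: at line 6 remove [xlo,idi,zsh] add [blbrb,upp,phnb] -> 10 lines: zqqf qahz whuj kpet omdv iuh blbrb upp phnb uusx
Hunk 6: at line 6 remove [blbrb,upp] add [khpa,slwn] -> 10 lines: zqqf qahz whuj kpet omdv iuh khpa slwn phnb uusx
Final line 1: zqqf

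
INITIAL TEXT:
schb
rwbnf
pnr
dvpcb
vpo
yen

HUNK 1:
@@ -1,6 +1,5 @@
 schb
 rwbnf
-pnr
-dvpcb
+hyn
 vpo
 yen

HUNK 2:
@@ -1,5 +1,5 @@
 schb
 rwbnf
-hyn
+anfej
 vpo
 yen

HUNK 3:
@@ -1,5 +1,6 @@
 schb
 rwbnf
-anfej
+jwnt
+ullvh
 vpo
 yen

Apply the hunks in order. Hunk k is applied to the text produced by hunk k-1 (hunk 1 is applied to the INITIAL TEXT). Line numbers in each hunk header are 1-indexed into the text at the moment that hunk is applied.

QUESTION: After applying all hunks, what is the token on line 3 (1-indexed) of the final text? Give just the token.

Answer: jwnt

Derivation:
Hunk 1: at line 1 remove [pnr,dvpcb] add [hyn] -> 5 lines: schb rwbnf hyn vpo yen
Hunk 2: at line 1 remove [hyn] add [anfej] -> 5 lines: schb rwbnf anfej vpo yen
Hunk 3: at line 1 remove [anfej] add [jwnt,ullvh] -> 6 lines: schb rwbnf jwnt ullvh vpo yen
Final line 3: jwnt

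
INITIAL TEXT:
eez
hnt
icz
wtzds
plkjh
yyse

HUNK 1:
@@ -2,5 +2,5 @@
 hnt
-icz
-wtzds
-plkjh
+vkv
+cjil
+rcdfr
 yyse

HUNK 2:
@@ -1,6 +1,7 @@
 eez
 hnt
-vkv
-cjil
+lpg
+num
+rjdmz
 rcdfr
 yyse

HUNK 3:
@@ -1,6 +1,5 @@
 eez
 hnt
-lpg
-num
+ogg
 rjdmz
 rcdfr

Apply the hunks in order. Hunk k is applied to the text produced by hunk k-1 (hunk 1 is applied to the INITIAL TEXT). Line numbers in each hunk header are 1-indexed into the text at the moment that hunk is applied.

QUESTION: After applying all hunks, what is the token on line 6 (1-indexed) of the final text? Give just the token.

Hunk 1: at line 2 remove [icz,wtzds,plkjh] add [vkv,cjil,rcdfr] -> 6 lines: eez hnt vkv cjil rcdfr yyse
Hunk 2: at line 1 remove [vkv,cjil] add [lpg,num,rjdmz] -> 7 lines: eez hnt lpg num rjdmz rcdfr yyse
Hunk 3: at line 1 remove [lpg,num] add [ogg] -> 6 lines: eez hnt ogg rjdmz rcdfr yyse
Final line 6: yyse

Answer: yyse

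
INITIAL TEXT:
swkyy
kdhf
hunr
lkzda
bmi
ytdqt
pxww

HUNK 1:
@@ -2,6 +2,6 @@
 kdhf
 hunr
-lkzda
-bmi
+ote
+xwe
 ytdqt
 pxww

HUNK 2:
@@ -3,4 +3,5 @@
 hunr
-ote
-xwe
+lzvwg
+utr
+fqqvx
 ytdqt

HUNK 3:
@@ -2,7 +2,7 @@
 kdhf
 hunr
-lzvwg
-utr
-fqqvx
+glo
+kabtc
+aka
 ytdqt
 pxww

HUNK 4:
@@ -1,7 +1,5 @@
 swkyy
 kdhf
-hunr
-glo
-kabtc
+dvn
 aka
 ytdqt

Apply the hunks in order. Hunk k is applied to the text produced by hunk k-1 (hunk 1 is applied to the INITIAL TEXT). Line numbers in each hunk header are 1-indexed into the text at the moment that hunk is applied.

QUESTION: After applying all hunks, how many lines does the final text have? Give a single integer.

Hunk 1: at line 2 remove [lkzda,bmi] add [ote,xwe] -> 7 lines: swkyy kdhf hunr ote xwe ytdqt pxww
Hunk 2: at line 3 remove [ote,xwe] add [lzvwg,utr,fqqvx] -> 8 lines: swkyy kdhf hunr lzvwg utr fqqvx ytdqt pxww
Hunk 3: at line 2 remove [lzvwg,utr,fqqvx] add [glo,kabtc,aka] -> 8 lines: swkyy kdhf hunr glo kabtc aka ytdqt pxww
Hunk 4: at line 1 remove [hunr,glo,kabtc] add [dvn] -> 6 lines: swkyy kdhf dvn aka ytdqt pxww
Final line count: 6

Answer: 6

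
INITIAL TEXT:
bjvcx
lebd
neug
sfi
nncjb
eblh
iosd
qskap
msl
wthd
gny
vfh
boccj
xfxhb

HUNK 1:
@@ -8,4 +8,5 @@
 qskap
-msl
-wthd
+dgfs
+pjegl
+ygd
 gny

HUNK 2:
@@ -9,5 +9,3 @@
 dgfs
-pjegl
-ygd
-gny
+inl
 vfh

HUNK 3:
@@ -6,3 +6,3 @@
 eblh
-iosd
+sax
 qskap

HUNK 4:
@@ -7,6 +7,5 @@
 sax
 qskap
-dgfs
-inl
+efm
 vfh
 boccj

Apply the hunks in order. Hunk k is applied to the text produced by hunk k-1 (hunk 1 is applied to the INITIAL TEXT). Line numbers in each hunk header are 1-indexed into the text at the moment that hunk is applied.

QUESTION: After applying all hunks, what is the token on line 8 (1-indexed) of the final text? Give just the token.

Answer: qskap

Derivation:
Hunk 1: at line 8 remove [msl,wthd] add [dgfs,pjegl,ygd] -> 15 lines: bjvcx lebd neug sfi nncjb eblh iosd qskap dgfs pjegl ygd gny vfh boccj xfxhb
Hunk 2: at line 9 remove [pjegl,ygd,gny] add [inl] -> 13 lines: bjvcx lebd neug sfi nncjb eblh iosd qskap dgfs inl vfh boccj xfxhb
Hunk 3: at line 6 remove [iosd] add [sax] -> 13 lines: bjvcx lebd neug sfi nncjb eblh sax qskap dgfs inl vfh boccj xfxhb
Hunk 4: at line 7 remove [dgfs,inl] add [efm] -> 12 lines: bjvcx lebd neug sfi nncjb eblh sax qskap efm vfh boccj xfxhb
Final line 8: qskap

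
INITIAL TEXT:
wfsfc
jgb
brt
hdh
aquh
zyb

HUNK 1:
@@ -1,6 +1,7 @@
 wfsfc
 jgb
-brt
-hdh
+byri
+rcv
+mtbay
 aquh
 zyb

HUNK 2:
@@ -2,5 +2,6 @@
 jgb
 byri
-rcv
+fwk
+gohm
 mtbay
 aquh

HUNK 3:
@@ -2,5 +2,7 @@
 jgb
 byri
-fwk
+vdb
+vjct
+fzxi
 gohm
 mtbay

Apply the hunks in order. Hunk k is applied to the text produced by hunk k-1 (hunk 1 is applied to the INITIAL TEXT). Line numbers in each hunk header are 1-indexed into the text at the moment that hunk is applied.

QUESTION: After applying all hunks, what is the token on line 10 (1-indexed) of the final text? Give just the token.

Answer: zyb

Derivation:
Hunk 1: at line 1 remove [brt,hdh] add [byri,rcv,mtbay] -> 7 lines: wfsfc jgb byri rcv mtbay aquh zyb
Hunk 2: at line 2 remove [rcv] add [fwk,gohm] -> 8 lines: wfsfc jgb byri fwk gohm mtbay aquh zyb
Hunk 3: at line 2 remove [fwk] add [vdb,vjct,fzxi] -> 10 lines: wfsfc jgb byri vdb vjct fzxi gohm mtbay aquh zyb
Final line 10: zyb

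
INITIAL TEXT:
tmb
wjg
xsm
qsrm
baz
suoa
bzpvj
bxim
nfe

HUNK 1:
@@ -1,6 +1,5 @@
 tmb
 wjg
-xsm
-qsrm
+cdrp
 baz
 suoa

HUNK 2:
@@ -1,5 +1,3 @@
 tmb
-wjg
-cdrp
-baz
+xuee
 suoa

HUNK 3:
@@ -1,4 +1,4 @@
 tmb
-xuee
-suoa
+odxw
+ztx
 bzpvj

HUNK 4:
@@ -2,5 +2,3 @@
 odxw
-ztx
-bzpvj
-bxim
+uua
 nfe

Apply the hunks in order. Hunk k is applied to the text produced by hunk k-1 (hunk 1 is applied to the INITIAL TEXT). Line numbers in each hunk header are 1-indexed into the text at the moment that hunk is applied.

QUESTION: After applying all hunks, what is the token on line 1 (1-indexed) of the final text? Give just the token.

Hunk 1: at line 1 remove [xsm,qsrm] add [cdrp] -> 8 lines: tmb wjg cdrp baz suoa bzpvj bxim nfe
Hunk 2: at line 1 remove [wjg,cdrp,baz] add [xuee] -> 6 lines: tmb xuee suoa bzpvj bxim nfe
Hunk 3: at line 1 remove [xuee,suoa] add [odxw,ztx] -> 6 lines: tmb odxw ztx bzpvj bxim nfe
Hunk 4: at line 2 remove [ztx,bzpvj,bxim] add [uua] -> 4 lines: tmb odxw uua nfe
Final line 1: tmb

Answer: tmb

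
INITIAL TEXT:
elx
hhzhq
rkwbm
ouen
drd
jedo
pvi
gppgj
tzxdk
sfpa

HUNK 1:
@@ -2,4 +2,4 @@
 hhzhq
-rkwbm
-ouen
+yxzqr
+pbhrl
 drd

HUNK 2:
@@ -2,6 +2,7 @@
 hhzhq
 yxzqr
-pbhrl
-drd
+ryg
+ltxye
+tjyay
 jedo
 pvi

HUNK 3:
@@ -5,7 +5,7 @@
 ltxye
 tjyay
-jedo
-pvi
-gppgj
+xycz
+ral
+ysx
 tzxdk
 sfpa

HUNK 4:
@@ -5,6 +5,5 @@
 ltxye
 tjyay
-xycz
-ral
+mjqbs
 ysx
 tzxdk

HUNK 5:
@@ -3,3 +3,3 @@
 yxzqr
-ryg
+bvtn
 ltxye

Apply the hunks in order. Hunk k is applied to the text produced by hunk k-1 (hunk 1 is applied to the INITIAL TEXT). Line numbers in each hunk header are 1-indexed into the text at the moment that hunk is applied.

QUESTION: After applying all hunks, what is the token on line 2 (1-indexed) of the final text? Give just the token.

Hunk 1: at line 2 remove [rkwbm,ouen] add [yxzqr,pbhrl] -> 10 lines: elx hhzhq yxzqr pbhrl drd jedo pvi gppgj tzxdk sfpa
Hunk 2: at line 2 remove [pbhrl,drd] add [ryg,ltxye,tjyay] -> 11 lines: elx hhzhq yxzqr ryg ltxye tjyay jedo pvi gppgj tzxdk sfpa
Hunk 3: at line 5 remove [jedo,pvi,gppgj] add [xycz,ral,ysx] -> 11 lines: elx hhzhq yxzqr ryg ltxye tjyay xycz ral ysx tzxdk sfpa
Hunk 4: at line 5 remove [xycz,ral] add [mjqbs] -> 10 lines: elx hhzhq yxzqr ryg ltxye tjyay mjqbs ysx tzxdk sfpa
Hunk 5: at line 3 remove [ryg] add [bvtn] -> 10 lines: elx hhzhq yxzqr bvtn ltxye tjyay mjqbs ysx tzxdk sfpa
Final line 2: hhzhq

Answer: hhzhq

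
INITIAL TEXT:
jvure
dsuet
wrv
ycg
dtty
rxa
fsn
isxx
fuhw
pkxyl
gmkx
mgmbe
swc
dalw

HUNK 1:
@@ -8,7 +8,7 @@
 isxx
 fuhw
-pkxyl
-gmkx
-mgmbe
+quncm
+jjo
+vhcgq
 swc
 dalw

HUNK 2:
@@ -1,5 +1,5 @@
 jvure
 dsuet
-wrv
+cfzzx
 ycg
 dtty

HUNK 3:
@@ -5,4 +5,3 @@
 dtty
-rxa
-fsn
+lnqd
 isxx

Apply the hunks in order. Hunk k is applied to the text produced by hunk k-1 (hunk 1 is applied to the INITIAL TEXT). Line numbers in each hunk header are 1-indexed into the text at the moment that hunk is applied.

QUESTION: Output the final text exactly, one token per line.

Answer: jvure
dsuet
cfzzx
ycg
dtty
lnqd
isxx
fuhw
quncm
jjo
vhcgq
swc
dalw

Derivation:
Hunk 1: at line 8 remove [pkxyl,gmkx,mgmbe] add [quncm,jjo,vhcgq] -> 14 lines: jvure dsuet wrv ycg dtty rxa fsn isxx fuhw quncm jjo vhcgq swc dalw
Hunk 2: at line 1 remove [wrv] add [cfzzx] -> 14 lines: jvure dsuet cfzzx ycg dtty rxa fsn isxx fuhw quncm jjo vhcgq swc dalw
Hunk 3: at line 5 remove [rxa,fsn] add [lnqd] -> 13 lines: jvure dsuet cfzzx ycg dtty lnqd isxx fuhw quncm jjo vhcgq swc dalw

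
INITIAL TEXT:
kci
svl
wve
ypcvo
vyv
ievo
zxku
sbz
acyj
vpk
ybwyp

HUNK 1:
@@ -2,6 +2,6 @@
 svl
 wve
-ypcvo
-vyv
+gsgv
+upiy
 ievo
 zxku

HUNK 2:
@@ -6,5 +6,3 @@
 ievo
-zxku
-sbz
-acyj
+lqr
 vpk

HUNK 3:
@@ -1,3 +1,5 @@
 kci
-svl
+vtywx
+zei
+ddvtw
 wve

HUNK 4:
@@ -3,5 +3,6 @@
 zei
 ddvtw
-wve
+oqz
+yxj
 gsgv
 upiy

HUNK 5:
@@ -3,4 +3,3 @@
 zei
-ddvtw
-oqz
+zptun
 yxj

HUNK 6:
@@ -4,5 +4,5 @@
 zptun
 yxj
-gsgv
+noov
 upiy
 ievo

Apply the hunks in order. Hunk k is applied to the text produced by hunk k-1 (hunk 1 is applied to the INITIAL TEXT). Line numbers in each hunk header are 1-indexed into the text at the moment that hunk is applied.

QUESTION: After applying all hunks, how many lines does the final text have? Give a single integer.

Hunk 1: at line 2 remove [ypcvo,vyv] add [gsgv,upiy] -> 11 lines: kci svl wve gsgv upiy ievo zxku sbz acyj vpk ybwyp
Hunk 2: at line 6 remove [zxku,sbz,acyj] add [lqr] -> 9 lines: kci svl wve gsgv upiy ievo lqr vpk ybwyp
Hunk 3: at line 1 remove [svl] add [vtywx,zei,ddvtw] -> 11 lines: kci vtywx zei ddvtw wve gsgv upiy ievo lqr vpk ybwyp
Hunk 4: at line 3 remove [wve] add [oqz,yxj] -> 12 lines: kci vtywx zei ddvtw oqz yxj gsgv upiy ievo lqr vpk ybwyp
Hunk 5: at line 3 remove [ddvtw,oqz] add [zptun] -> 11 lines: kci vtywx zei zptun yxj gsgv upiy ievo lqr vpk ybwyp
Hunk 6: at line 4 remove [gsgv] add [noov] -> 11 lines: kci vtywx zei zptun yxj noov upiy ievo lqr vpk ybwyp
Final line count: 11

Answer: 11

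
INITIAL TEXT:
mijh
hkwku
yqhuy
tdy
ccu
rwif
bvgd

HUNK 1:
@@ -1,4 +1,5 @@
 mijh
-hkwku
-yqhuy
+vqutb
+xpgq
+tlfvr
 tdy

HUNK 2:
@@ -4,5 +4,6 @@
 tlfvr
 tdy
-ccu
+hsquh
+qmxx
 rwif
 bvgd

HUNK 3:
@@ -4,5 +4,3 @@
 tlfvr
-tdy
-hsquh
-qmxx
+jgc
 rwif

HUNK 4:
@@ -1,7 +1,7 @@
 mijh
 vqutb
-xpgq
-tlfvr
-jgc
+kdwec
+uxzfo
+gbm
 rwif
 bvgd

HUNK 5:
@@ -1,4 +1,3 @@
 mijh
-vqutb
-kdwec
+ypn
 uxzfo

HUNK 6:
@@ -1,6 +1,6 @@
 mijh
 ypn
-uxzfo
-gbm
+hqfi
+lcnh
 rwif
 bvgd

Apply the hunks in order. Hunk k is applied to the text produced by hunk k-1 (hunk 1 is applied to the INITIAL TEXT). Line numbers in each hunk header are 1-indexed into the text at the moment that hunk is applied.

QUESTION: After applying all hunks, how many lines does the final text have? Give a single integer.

Hunk 1: at line 1 remove [hkwku,yqhuy] add [vqutb,xpgq,tlfvr] -> 8 lines: mijh vqutb xpgq tlfvr tdy ccu rwif bvgd
Hunk 2: at line 4 remove [ccu] add [hsquh,qmxx] -> 9 lines: mijh vqutb xpgq tlfvr tdy hsquh qmxx rwif bvgd
Hunk 3: at line 4 remove [tdy,hsquh,qmxx] add [jgc] -> 7 lines: mijh vqutb xpgq tlfvr jgc rwif bvgd
Hunk 4: at line 1 remove [xpgq,tlfvr,jgc] add [kdwec,uxzfo,gbm] -> 7 lines: mijh vqutb kdwec uxzfo gbm rwif bvgd
Hunk 5: at line 1 remove [vqutb,kdwec] add [ypn] -> 6 lines: mijh ypn uxzfo gbm rwif bvgd
Hunk 6: at line 1 remove [uxzfo,gbm] add [hqfi,lcnh] -> 6 lines: mijh ypn hqfi lcnh rwif bvgd
Final line count: 6

Answer: 6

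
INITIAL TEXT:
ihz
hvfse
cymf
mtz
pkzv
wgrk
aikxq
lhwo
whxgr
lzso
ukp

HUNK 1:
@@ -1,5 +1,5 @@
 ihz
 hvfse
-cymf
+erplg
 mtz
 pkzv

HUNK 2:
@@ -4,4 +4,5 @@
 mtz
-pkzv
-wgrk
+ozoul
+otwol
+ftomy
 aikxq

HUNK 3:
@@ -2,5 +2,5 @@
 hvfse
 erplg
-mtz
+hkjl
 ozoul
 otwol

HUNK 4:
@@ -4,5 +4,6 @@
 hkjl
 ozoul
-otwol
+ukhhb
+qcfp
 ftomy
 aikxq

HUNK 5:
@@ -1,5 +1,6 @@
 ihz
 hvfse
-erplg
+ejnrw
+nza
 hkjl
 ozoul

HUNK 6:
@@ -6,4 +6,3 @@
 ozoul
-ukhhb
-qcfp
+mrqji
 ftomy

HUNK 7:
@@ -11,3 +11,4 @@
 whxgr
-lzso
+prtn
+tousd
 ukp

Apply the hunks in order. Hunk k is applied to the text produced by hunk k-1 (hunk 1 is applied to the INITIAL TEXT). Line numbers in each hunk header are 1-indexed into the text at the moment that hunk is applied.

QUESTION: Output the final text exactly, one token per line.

Hunk 1: at line 1 remove [cymf] add [erplg] -> 11 lines: ihz hvfse erplg mtz pkzv wgrk aikxq lhwo whxgr lzso ukp
Hunk 2: at line 4 remove [pkzv,wgrk] add [ozoul,otwol,ftomy] -> 12 lines: ihz hvfse erplg mtz ozoul otwol ftomy aikxq lhwo whxgr lzso ukp
Hunk 3: at line 2 remove [mtz] add [hkjl] -> 12 lines: ihz hvfse erplg hkjl ozoul otwol ftomy aikxq lhwo whxgr lzso ukp
Hunk 4: at line 4 remove [otwol] add [ukhhb,qcfp] -> 13 lines: ihz hvfse erplg hkjl ozoul ukhhb qcfp ftomy aikxq lhwo whxgr lzso ukp
Hunk 5: at line 1 remove [erplg] add [ejnrw,nza] -> 14 lines: ihz hvfse ejnrw nza hkjl ozoul ukhhb qcfp ftomy aikxq lhwo whxgr lzso ukp
Hunk 6: at line 6 remove [ukhhb,qcfp] add [mrqji] -> 13 lines: ihz hvfse ejnrw nza hkjl ozoul mrqji ftomy aikxq lhwo whxgr lzso ukp
Hunk 7: at line 11 remove [lzso] add [prtn,tousd] -> 14 lines: ihz hvfse ejnrw nza hkjl ozoul mrqji ftomy aikxq lhwo whxgr prtn tousd ukp

Answer: ihz
hvfse
ejnrw
nza
hkjl
ozoul
mrqji
ftomy
aikxq
lhwo
whxgr
prtn
tousd
ukp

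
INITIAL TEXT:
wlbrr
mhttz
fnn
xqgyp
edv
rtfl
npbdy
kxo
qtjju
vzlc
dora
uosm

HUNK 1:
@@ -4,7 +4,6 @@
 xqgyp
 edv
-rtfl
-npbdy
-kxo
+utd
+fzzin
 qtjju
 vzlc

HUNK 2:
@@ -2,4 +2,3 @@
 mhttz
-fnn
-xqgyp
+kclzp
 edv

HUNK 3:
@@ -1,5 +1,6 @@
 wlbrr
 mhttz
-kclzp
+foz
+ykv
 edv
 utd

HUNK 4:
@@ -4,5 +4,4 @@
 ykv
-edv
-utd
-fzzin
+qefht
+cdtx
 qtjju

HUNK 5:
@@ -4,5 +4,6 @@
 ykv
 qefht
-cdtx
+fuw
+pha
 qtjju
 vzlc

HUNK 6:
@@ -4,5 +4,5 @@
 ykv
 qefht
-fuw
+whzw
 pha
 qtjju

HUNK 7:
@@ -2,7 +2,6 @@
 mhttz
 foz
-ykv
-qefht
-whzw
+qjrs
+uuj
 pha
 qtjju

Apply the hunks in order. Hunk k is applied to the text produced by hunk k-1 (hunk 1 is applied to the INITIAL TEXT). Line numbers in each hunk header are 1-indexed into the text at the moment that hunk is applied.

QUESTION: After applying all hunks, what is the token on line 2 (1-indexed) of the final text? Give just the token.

Answer: mhttz

Derivation:
Hunk 1: at line 4 remove [rtfl,npbdy,kxo] add [utd,fzzin] -> 11 lines: wlbrr mhttz fnn xqgyp edv utd fzzin qtjju vzlc dora uosm
Hunk 2: at line 2 remove [fnn,xqgyp] add [kclzp] -> 10 lines: wlbrr mhttz kclzp edv utd fzzin qtjju vzlc dora uosm
Hunk 3: at line 1 remove [kclzp] add [foz,ykv] -> 11 lines: wlbrr mhttz foz ykv edv utd fzzin qtjju vzlc dora uosm
Hunk 4: at line 4 remove [edv,utd,fzzin] add [qefht,cdtx] -> 10 lines: wlbrr mhttz foz ykv qefht cdtx qtjju vzlc dora uosm
Hunk 5: at line 4 remove [cdtx] add [fuw,pha] -> 11 lines: wlbrr mhttz foz ykv qefht fuw pha qtjju vzlc dora uosm
Hunk 6: at line 4 remove [fuw] add [whzw] -> 11 lines: wlbrr mhttz foz ykv qefht whzw pha qtjju vzlc dora uosm
Hunk 7: at line 2 remove [ykv,qefht,whzw] add [qjrs,uuj] -> 10 lines: wlbrr mhttz foz qjrs uuj pha qtjju vzlc dora uosm
Final line 2: mhttz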